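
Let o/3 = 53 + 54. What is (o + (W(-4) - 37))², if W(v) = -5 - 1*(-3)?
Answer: 79524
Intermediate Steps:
W(v) = -2 (W(v) = -5 + 3 = -2)
o = 321 (o = 3*(53 + 54) = 3*107 = 321)
(o + (W(-4) - 37))² = (321 + (-2 - 37))² = (321 - 39)² = 282² = 79524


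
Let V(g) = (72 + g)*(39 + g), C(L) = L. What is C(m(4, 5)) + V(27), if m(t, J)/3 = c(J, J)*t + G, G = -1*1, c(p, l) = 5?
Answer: 6591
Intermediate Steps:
G = -1
m(t, J) = -3 + 15*t (m(t, J) = 3*(5*t - 1) = 3*(-1 + 5*t) = -3 + 15*t)
V(g) = (39 + g)*(72 + g)
C(m(4, 5)) + V(27) = (-3 + 15*4) + (2808 + 27² + 111*27) = (-3 + 60) + (2808 + 729 + 2997) = 57 + 6534 = 6591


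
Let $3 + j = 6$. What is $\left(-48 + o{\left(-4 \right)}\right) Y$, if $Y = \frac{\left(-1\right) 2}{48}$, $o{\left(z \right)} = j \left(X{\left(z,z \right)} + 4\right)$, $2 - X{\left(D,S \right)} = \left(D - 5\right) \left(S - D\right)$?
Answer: $\frac{5}{4} \approx 1.25$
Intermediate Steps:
$j = 3$ ($j = -3 + 6 = 3$)
$X{\left(D,S \right)} = 2 - \left(-5 + D\right) \left(S - D\right)$ ($X{\left(D,S \right)} = 2 - \left(D - 5\right) \left(S - D\right) = 2 - \left(-5 + D\right) \left(S - D\right)$)
$o{\left(z \right)} = 18$ ($o{\left(z \right)} = 3 \left(\left(2 + z^{2} - 5 z + 5 z - z z\right) + 4\right) = 3 \left(\left(2 + z^{2} - 5 z + 5 z - z^{2}\right) + 4\right) = 3 \left(2 + 4\right) = 3 \cdot 6 = 18$)
$Y = - \frac{1}{24}$ ($Y = \left(-2\right) \frac{1}{48} = - \frac{1}{24} \approx -0.041667$)
$\left(-48 + o{\left(-4 \right)}\right) Y = \left(-48 + 18\right) \left(- \frac{1}{24}\right) = \left(-30\right) \left(- \frac{1}{24}\right) = \frac{5}{4}$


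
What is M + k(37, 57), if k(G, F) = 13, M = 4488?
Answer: 4501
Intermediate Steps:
M + k(37, 57) = 4488 + 13 = 4501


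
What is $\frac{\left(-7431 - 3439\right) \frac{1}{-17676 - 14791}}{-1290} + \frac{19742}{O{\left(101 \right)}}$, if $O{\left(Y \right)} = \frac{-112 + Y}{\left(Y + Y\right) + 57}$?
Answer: $- \frac{21415231978211}{46070673} \approx -4.6483 \cdot 10^{5}$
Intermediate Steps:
$O{\left(Y \right)} = \frac{-112 + Y}{57 + 2 Y}$ ($O{\left(Y \right)} = \frac{-112 + Y}{2 Y + 57} = \frac{-112 + Y}{57 + 2 Y}$)
$\frac{\left(-7431 - 3439\right) \frac{1}{-17676 - 14791}}{-1290} + \frac{19742}{O{\left(101 \right)}} = \frac{\left(-7431 - 3439\right) \frac{1}{-17676 - 14791}}{-1290} + \frac{19742}{\frac{1}{57 + 2 \cdot 101} \left(-112 + 101\right)} = - \frac{10870}{-32467} \left(- \frac{1}{1290}\right) + \frac{19742}{\frac{1}{57 + 202} \left(-11\right)} = \left(-10870\right) \left(- \frac{1}{32467}\right) \left(- \frac{1}{1290}\right) + \frac{19742}{\frac{1}{259} \left(-11\right)} = \frac{10870}{32467} \left(- \frac{1}{1290}\right) + \frac{19742}{\frac{1}{259} \left(-11\right)} = - \frac{1087}{4188243} + \frac{19742}{- \frac{11}{259}} = - \frac{1087}{4188243} + 19742 \left(- \frac{259}{11}\right) = - \frac{1087}{4188243} - \frac{5113178}{11} = - \frac{21415231978211}{46070673}$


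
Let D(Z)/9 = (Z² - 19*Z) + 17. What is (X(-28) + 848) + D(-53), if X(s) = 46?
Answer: 35391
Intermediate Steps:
D(Z) = 153 - 171*Z + 9*Z² (D(Z) = 9*((Z² - 19*Z) + 17) = 9*(17 + Z² - 19*Z) = 153 - 171*Z + 9*Z²)
(X(-28) + 848) + D(-53) = (46 + 848) + (153 - 171*(-53) + 9*(-53)²) = 894 + (153 + 9063 + 9*2809) = 894 + (153 + 9063 + 25281) = 894 + 34497 = 35391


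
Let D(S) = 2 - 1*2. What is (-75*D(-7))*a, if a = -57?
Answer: 0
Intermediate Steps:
D(S) = 0 (D(S) = 2 - 2 = 0)
(-75*D(-7))*a = -75*0*(-57) = 0*(-57) = 0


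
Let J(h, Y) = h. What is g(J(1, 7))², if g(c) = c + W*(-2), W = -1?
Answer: 9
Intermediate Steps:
g(c) = 2 + c (g(c) = c - 1*(-2) = c + 2 = 2 + c)
g(J(1, 7))² = (2 + 1)² = 3² = 9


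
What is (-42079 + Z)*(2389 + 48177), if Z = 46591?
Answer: 228153792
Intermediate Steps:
(-42079 + Z)*(2389 + 48177) = (-42079 + 46591)*(2389 + 48177) = 4512*50566 = 228153792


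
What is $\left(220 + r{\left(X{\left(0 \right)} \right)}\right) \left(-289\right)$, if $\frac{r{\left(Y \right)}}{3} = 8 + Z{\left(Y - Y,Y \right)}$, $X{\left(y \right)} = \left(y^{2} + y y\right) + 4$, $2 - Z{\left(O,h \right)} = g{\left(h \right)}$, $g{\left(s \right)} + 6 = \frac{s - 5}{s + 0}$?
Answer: $- \frac{310675}{4} \approx -77669.0$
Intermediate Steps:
$g{\left(s \right)} = -6 + \frac{-5 + s}{s}$ ($g{\left(s \right)} = -6 + \frac{s - 5}{s + 0} = -6 + \frac{-5 + s}{s}$)
$Z{\left(O,h \right)} = 7 + \frac{5}{h}$ ($Z{\left(O,h \right)} = 2 - \left(-5 - \frac{5}{h}\right) = 2 + \left(5 + \frac{5}{h}\right) = 7 + \frac{5}{h}$)
$X{\left(y \right)} = 4 + 2 y^{2}$ ($X{\left(y \right)} = \left(y^{2} + y^{2}\right) + 4 = 2 y^{2} + 4 = 4 + 2 y^{2}$)
$r{\left(Y \right)} = 45 + \frac{15}{Y}$ ($r{\left(Y \right)} = 3 \left(8 + \left(7 + \frac{5}{Y}\right)\right) = 3 \left(15 + \frac{5}{Y}\right) = 45 + \frac{15}{Y}$)
$\left(220 + r{\left(X{\left(0 \right)} \right)}\right) \left(-289\right) = \left(220 + \left(45 + \frac{15}{4 + 2 \cdot 0^{2}}\right)\right) \left(-289\right) = \left(220 + \left(45 + \frac{15}{4 + 2 \cdot 0}\right)\right) \left(-289\right) = \left(220 + \left(45 + \frac{15}{4 + 0}\right)\right) \left(-289\right) = \left(220 + \left(45 + \frac{15}{4}\right)\right) \left(-289\right) = \left(220 + \frac{195}{4}\right) \left(-289\right) = \frac{1075}{4} \left(-289\right) = - \frac{310675}{4}$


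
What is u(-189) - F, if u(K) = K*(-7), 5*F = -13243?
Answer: 19858/5 ≈ 3971.6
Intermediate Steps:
F = -13243/5 (F = (1/5)*(-13243) = -13243/5 ≈ -2648.6)
u(K) = -7*K
u(-189) - F = -7*(-189) - 1*(-13243/5) = 1323 + 13243/5 = 19858/5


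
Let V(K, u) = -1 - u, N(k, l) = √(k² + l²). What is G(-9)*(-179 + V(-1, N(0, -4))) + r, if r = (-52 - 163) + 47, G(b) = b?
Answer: 1488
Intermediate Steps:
r = -168 (r = -215 + 47 = -168)
G(-9)*(-179 + V(-1, N(0, -4))) + r = -9*(-179 + (-1 - √(0² + (-4)²))) - 168 = -9*(-179 + (-1 - √(0 + 16))) - 168 = -9*(-179 + (-1 - √16)) - 168 = -9*(-179 + (-1 - 1*4)) - 168 = -9*(-179 + (-1 - 4)) - 168 = -9*(-179 - 5) - 168 = -9*(-184) - 168 = 1656 - 168 = 1488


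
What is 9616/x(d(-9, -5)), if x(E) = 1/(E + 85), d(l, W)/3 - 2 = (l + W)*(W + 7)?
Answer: 67312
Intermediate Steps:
d(l, W) = 6 + 3*(7 + W)*(W + l) (d(l, W) = 6 + 3*((l + W)*(W + 7)) = 6 + 3*((W + l)*(7 + W)) = 6 + 3*((7 + W)*(W + l)) = 6 + 3*(7 + W)*(W + l))
x(E) = 1/(85 + E)
9616/x(d(-9, -5)) = 9616/(1/(85 + (6 + 3*(-5)² + 21*(-5) + 21*(-9) + 3*(-5)*(-9)))) = 9616/(1/(85 + (6 + 3*25 - 105 - 189 + 135))) = 9616/(1/(85 + (6 + 75 - 105 - 189 + 135))) = 9616/(1/(85 - 78)) = 9616/(1/7) = 9616/(⅐) = 9616*7 = 67312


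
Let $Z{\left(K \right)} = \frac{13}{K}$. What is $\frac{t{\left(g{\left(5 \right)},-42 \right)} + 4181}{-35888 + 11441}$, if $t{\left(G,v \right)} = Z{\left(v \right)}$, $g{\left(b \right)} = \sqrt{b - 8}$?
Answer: $- \frac{175589}{1026774} \approx -0.17101$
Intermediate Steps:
$g{\left(b \right)} = \sqrt{-8 + b}$
$t{\left(G,v \right)} = \frac{13}{v}$
$\frac{t{\left(g{\left(5 \right)},-42 \right)} + 4181}{-35888 + 11441} = \frac{\frac{13}{-42} + 4181}{-35888 + 11441} = \frac{13 \left(- \frac{1}{42}\right) + 4181}{-24447} = \left(- \frac{13}{42} + 4181\right) \left(- \frac{1}{24447}\right) = \frac{175589}{42} \left(- \frac{1}{24447}\right) = - \frac{175589}{1026774}$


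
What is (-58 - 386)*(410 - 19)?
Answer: -173604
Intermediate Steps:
(-58 - 386)*(410 - 19) = -444*391 = -173604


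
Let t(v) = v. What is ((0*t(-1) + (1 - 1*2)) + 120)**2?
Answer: 14161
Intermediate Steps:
((0*t(-1) + (1 - 1*2)) + 120)**2 = ((0*(-1) + (1 - 1*2)) + 120)**2 = ((0 + (1 - 2)) + 120)**2 = ((0 - 1) + 120)**2 = (-1 + 120)**2 = 119**2 = 14161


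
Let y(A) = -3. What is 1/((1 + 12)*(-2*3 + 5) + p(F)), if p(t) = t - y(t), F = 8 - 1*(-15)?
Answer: 1/13 ≈ 0.076923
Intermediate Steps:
F = 23 (F = 8 + 15 = 23)
p(t) = 3 + t (p(t) = t - 1*(-3) = t + 3 = 3 + t)
1/((1 + 12)*(-2*3 + 5) + p(F)) = 1/((1 + 12)*(-2*3 + 5) + (3 + 23)) = 1/(13*(-6 + 5) + 26) = 1/(13*(-1) + 26) = 1/(-13 + 26) = 1/13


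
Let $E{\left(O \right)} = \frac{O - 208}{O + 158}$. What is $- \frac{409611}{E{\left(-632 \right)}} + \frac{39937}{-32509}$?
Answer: $- \frac{1051973067101}{4551260} \approx -2.3114 \cdot 10^{5}$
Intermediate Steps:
$E{\left(O \right)} = \frac{-208 + O}{158 + O}$
$- \frac{409611}{E{\left(-632 \right)}} + \frac{39937}{-32509} = - \frac{409611}{\frac{1}{158 - 632} \left(-208 - 632\right)} + \frac{39937}{-32509} = - \frac{409611}{\frac{1}{-474} \left(-840\right)} + 39937 \left(- \frac{1}{32509}\right) = - \frac{409611}{\left(- \frac{1}{474}\right) \left(-840\right)} - \frac{39937}{32509} = - \frac{409611}{\frac{140}{79}} - \frac{39937}{32509} = \left(-409611\right) \frac{79}{140} - \frac{39937}{32509} = - \frac{32359269}{140} - \frac{39937}{32509} = - \frac{1051973067101}{4551260}$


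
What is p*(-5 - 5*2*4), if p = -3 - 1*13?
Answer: 720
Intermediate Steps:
p = -16 (p = -3 - 13 = -16)
p*(-5 - 5*2*4) = -16*(-5 - 5*2*4) = -16*(-5 - 10*4) = -16*(-5 - 40) = -16*(-45) = 720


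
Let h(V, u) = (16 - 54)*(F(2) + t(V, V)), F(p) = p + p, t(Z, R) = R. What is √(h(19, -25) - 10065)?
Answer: I*√10939 ≈ 104.59*I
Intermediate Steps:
F(p) = 2*p
h(V, u) = -152 - 38*V (h(V, u) = (16 - 54)*(2*2 + V) = -38*(4 + V) = -152 - 38*V)
√(h(19, -25) - 10065) = √((-152 - 38*19) - 10065) = √((-152 - 722) - 10065) = √(-874 - 10065) = √(-10939) = I*√10939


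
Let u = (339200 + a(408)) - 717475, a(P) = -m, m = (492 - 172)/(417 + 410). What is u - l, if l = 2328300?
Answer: -2238337845/827 ≈ -2.7066e+6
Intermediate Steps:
m = 320/827 ≈ 0.38694
a(P) = -320/827 (a(P) = -1*320/827 = -320/827)
u = -312833745/827 (u = (339200 - 320/827) - 717475 = 280518080/827 - 717475 = -312833745/827 ≈ -3.7828e+5)
u - l = -312833745/827 - 1*2328300 = -312833745/827 - 2328300 = -2238337845/827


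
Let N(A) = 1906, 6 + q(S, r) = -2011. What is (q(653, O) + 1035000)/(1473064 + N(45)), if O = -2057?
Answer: 147569/210710 ≈ 0.70034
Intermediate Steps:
q(S, r) = -2017 (q(S, r) = -6 - 2011 = -2017)
(q(653, O) + 1035000)/(1473064 + N(45)) = (-2017 + 1035000)/(1473064 + 1906) = 1032983/1474970 = 1032983*(1/1474970) = 147569/210710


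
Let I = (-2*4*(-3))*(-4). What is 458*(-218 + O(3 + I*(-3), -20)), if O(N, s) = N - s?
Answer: 42594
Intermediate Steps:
I = -96 (I = -8*(-3)*(-4) = 24*(-4) = -96)
458*(-218 + O(3 + I*(-3), -20)) = 458*(-218 + ((3 - 96*(-3)) - 1*(-20))) = 458*(-218 + ((3 + 288) + 20)) = 458*(-218 + (291 + 20)) = 458*(-218 + 311) = 458*93 = 42594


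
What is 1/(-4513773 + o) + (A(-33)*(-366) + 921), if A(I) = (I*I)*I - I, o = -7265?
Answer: 59414509372829/4521038 ≈ 1.3142e+7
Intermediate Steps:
A(I) = I³ - I (A(I) = I²*I - I = I³ - I)
1/(-4513773 + o) + (A(-33)*(-366) + 921) = 1/(-4513773 - 7265) + (((-33)³ - 1*(-33))*(-366) + 921) = 1/(-4521038) + ((-35937 + 33)*(-366) + 921) = -1/4521038 + (-35904*(-366) + 921) = -1/4521038 + (13140864 + 921) = -1/4521038 + 13141785 = 59414509372829/4521038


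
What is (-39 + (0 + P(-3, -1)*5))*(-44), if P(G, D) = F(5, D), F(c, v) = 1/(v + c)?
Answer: 1661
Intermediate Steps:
F(c, v) = 1/(c + v)
P(G, D) = 1/(5 + D)
(-39 + (0 + P(-3, -1)*5))*(-44) = (-39 + (0 + 5/(5 - 1)))*(-44) = (-39 + (0 + 5/4))*(-44) = (-39 + 5/4)*(-44) = -151/4*(-44) = 1661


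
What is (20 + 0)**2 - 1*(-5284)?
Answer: 5684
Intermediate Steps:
(20 + 0)**2 - 1*(-5284) = 20**2 + 5284 = 400 + 5284 = 5684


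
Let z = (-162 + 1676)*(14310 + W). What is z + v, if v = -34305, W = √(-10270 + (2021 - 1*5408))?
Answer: 21631035 + 1514*I*√13657 ≈ 2.1631e+7 + 1.7693e+5*I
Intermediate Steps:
W = I*√13657 (W = √(-10270 + (2021 - 5408)) = √(-10270 - 3387) = √(-13657) = I*√13657 ≈ 116.86*I)
z = 21665340 + 1514*I*√13657 (z = (-162 + 1676)*(14310 + I*√13657) = 1514*(14310 + I*√13657) = 21665340 + 1514*I*√13657 ≈ 2.1665e+7 + 1.7693e+5*I)
z + v = (21665340 + 1514*I*√13657) - 34305 = 21631035 + 1514*I*√13657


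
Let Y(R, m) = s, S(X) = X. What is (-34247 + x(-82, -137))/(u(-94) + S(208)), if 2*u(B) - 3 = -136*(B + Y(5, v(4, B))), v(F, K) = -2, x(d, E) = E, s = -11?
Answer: -68768/14699 ≈ -4.6784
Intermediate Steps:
Y(R, m) = -11
u(B) = 1499/2 - 68*B (u(B) = 3/2 + (-136*(B - 11))/2 = 3/2 + (-136*(-11 + B))/2 = 3/2 + (1496 - 136*B)/2 = 3/2 + (748 - 68*B) = 1499/2 - 68*B)
(-34247 + x(-82, -137))/(u(-94) + S(208)) = (-34247 - 137)/((1499/2 - 68*(-94)) + 208) = -34384/((1499/2 + 6392) + 208) = -34384/(14283/2 + 208) = -34384/14699/2 = -34384*2/14699 = -68768/14699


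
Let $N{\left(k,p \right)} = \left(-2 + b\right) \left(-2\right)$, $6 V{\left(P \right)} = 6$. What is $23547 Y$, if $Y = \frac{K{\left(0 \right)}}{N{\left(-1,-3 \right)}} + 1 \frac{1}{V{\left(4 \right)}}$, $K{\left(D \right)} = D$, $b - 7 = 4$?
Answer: $23547$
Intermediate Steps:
$b = 11$ ($b = 7 + 4 = 11$)
$V{\left(P \right)} = 1$ ($V{\left(P \right)} = \frac{1}{6} \cdot 6 = 1$)
$N{\left(k,p \right)} = -18$ ($N{\left(k,p \right)} = \left(-2 + 11\right) \left(-2\right) = 9 \left(-2\right) = -18$)
$Y = 1$ ($Y = \frac{0}{-18} + 1 \cdot 1^{-1} = 0 \left(- \frac{1}{18}\right) + 1 \cdot 1 = 0 + 1 = 1$)
$23547 Y = 23547 \cdot 1 = 23547$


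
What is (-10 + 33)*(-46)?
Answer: -1058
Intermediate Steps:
(-10 + 33)*(-46) = 23*(-46) = -1058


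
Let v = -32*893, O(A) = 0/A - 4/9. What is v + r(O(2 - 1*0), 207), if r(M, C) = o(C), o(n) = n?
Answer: -28369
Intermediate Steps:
O(A) = -4/9 (O(A) = 0 - 4*⅑ = 0 - 4/9 = -4/9)
r(M, C) = C
v = -28576
v + r(O(2 - 1*0), 207) = -28576 + 207 = -28369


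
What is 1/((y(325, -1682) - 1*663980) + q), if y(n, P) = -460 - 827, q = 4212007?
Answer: 1/3546740 ≈ 2.8195e-7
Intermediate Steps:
y(n, P) = -1287
1/((y(325, -1682) - 1*663980) + q) = 1/((-1287 - 1*663980) + 4212007) = 1/((-1287 - 663980) + 4212007) = 1/(-665267 + 4212007) = 1/3546740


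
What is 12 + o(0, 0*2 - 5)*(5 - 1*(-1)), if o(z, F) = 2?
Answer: 24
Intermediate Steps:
12 + o(0, 0*2 - 5)*(5 - 1*(-1)) = 12 + 2*(5 - 1*(-1)) = 12 + 2*(5 + 1) = 12 + 2*6 = 12 + 12 = 24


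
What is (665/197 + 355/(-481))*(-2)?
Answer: -499860/94757 ≈ -5.2752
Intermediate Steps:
(665/197 + 355/(-481))*(-2) = (665*(1/197) + 355*(-1/481))*(-2) = (665/197 - 355/481)*(-2) = (249930/94757)*(-2) = -499860/94757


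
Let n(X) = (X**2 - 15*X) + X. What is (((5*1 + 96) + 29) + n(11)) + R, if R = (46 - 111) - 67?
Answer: -35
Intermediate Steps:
R = -132 (R = -65 - 67 = -132)
n(X) = X**2 - 14*X
(((5*1 + 96) + 29) + n(11)) + R = (((5*1 + 96) + 29) + 11*(-14 + 11)) - 132 = (((5 + 96) + 29) + 11*(-3)) - 132 = ((101 + 29) - 33) - 132 = (130 - 33) - 132 = 97 - 132 = -35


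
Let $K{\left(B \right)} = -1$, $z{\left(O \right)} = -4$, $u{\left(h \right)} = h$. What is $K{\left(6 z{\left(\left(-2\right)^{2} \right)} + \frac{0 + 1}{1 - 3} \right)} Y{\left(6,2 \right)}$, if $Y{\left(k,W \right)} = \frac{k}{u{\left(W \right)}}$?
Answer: $-3$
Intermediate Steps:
$Y{\left(k,W \right)} = \frac{k}{W}$
$K{\left(6 z{\left(\left(-2\right)^{2} \right)} + \frac{0 + 1}{1 - 3} \right)} Y{\left(6,2 \right)} = - \frac{6}{2} = \left(-1\right) 3 = -3$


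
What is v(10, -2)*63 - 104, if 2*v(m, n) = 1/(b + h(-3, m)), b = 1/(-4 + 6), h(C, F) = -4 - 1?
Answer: -111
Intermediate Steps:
h(C, F) = -5
b = 1/2 ≈ 0.50000
v(m, n) = -1/9 (v(m, n) = 1/(2*(1/2 - 5)) = 1/(2*(-9/2)) = (1/2)*(-2/9) = -1/9)
v(10, -2)*63 - 104 = -1/9*63 - 104 = -7 - 104 = -111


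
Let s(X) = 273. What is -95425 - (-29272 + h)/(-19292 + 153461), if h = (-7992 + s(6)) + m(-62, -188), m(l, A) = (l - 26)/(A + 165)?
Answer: -294469916270/3085887 ≈ -95425.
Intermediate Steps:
m(l, A) = (-26 + l)/(165 + A)
h = -177449/23 (h = (-7992 + 273) + (-26 - 62)/(165 - 188) = -7719 - 88/(-23) = -7719 - 1/23*(-88) = -7719 + 88/23 = -177449/23 ≈ -7715.2)
-95425 - (-29272 + h)/(-19292 + 153461) = -95425 - (-29272 - 177449/23)/(-19292 + 153461) = -95425 - (-850705)/(23*134169) = -95425 - 1*(-850705/3085887) = -95425 + 850705/3085887 = -294469916270/3085887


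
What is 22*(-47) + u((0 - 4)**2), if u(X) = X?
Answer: -1018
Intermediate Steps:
22*(-47) + u((0 - 4)**2) = 22*(-47) + (0 - 4)**2 = -1034 + (-4)**2 = -1034 + 16 = -1018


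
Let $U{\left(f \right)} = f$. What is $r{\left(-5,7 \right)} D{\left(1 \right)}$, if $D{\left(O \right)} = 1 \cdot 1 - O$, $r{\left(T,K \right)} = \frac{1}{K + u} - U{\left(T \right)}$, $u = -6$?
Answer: $0$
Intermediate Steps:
$r{\left(T,K \right)} = \frac{1}{-6 + K} - T$ ($r{\left(T,K \right)} = \frac{1}{K - 6} - T = \frac{1}{-6 + K} - T$)
$D{\left(O \right)} = 1 - O$
$r{\left(-5,7 \right)} D{\left(1 \right)} = \frac{1 + 6 \left(-5\right) - 7 \left(-5\right)}{-6 + 7} \left(1 - 1\right) = \frac{1 - 30 + 35}{1} \left(1 - 1\right) = 1 \cdot 6 \cdot 0 = 6 \cdot 0 = 0$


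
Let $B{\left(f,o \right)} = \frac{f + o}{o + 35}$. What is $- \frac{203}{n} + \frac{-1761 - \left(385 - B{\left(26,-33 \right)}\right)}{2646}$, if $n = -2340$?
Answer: $- \frac{41599}{57330} \approx -0.72561$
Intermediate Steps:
$B{\left(f,o \right)} = \frac{f + o}{35 + o}$
$- \frac{203}{n} + \frac{-1761 - \left(385 - B{\left(26,-33 \right)}\right)}{2646} = - \frac{203}{-2340} + \frac{-1761 - \left(385 - \frac{26 - 33}{35 - 33}\right)}{2646} = \left(-203\right) \left(- \frac{1}{2340}\right) + \left(-1761 - \left(385 - \frac{1}{2} \left(-7\right)\right)\right) \frac{1}{2646} = \frac{203}{2340} + \left(-1761 - \left(385 - \frac{1}{2} \left(-7\right)\right)\right) \frac{1}{2646} = \frac{203}{2340} + \left(-1761 - \left(385 - - \frac{7}{2}\right)\right) \frac{1}{2646} = \frac{203}{2340} + \left(-1761 - \left(385 + \frac{7}{2}\right)\right) \frac{1}{2646} = \frac{203}{2340} + \left(-1761 - \frac{777}{2}\right) \frac{1}{2646} = \frac{203}{2340} - \frac{1433}{1764} = - \frac{41599}{57330}$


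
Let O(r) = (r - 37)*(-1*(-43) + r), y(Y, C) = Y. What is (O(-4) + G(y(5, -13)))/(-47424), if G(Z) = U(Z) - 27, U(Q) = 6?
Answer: 135/3952 ≈ 0.034160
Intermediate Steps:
O(r) = (-37 + r)*(43 + r)
G(Z) = -21 (G(Z) = 6 - 27 = -21)
(O(-4) + G(y(5, -13)))/(-47424) = ((-1591 + (-4)² + 6*(-4)) - 21)/(-47424) = ((-1591 + 16 - 24) - 21)*(-1/47424) = (-1599 - 21)*(-1/47424) = -1620*(-1/47424) = 135/3952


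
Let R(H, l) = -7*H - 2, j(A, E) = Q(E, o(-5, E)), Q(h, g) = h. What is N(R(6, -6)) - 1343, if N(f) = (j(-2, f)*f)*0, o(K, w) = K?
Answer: -1343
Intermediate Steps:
j(A, E) = E
R(H, l) = -2 - 7*H
N(f) = 0 (N(f) = (f*f)*0 = f**2*0 = 0)
N(R(6, -6)) - 1343 = 0 - 1343 = -1343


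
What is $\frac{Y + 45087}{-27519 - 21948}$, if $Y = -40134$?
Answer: $- \frac{1651}{16489} \approx -0.10013$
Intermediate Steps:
$\frac{Y + 45087}{-27519 - 21948} = \frac{-40134 + 45087}{-27519 - 21948} = \frac{4953}{-49467} = 4953 \left(- \frac{1}{49467}\right) = - \frac{1651}{16489}$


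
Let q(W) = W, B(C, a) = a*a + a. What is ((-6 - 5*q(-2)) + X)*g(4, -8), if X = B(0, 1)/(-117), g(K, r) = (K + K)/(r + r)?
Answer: -233/117 ≈ -1.9915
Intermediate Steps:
B(C, a) = a + a² (B(C, a) = a² + a = a + a²)
g(K, r) = K/r (g(K, r) = (2*K)/((2*r)) = (2*K)*(1/(2*r)) = K/r)
X = -2/117 (X = (1*(1 + 1))/(-117) = (1*2)*(-1/117) = 2*(-1/117) = -2/117 ≈ -0.017094)
((-6 - 5*q(-2)) + X)*g(4, -8) = ((-6 - 5*(-2)) - 2/117)*(4/(-8)) = ((-6 + 10) - 2/117)*(4*(-⅛)) = (4 - 2/117)*(-½) = (466/117)*(-½) = -233/117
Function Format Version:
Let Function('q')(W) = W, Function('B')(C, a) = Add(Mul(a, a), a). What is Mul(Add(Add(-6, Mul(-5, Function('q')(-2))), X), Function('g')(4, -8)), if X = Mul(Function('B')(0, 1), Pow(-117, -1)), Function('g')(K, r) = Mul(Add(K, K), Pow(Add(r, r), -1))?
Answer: Rational(-233, 117) ≈ -1.9915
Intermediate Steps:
Function('B')(C, a) = Add(a, Pow(a, 2)) (Function('B')(C, a) = Add(Pow(a, 2), a) = Add(a, Pow(a, 2)))
Function('g')(K, r) = Mul(K, Pow(r, -1)) (Function('g')(K, r) = Mul(Mul(2, K), Pow(Mul(2, r), -1)) = Mul(Mul(2, K), Mul(Rational(1, 2), Pow(r, -1))) = Mul(K, Pow(r, -1)))
X = Rational(-2, 117) (X = Mul(Mul(1, Add(1, 1)), Pow(-117, -1)) = Mul(Mul(1, 2), Rational(-1, 117)) = Mul(2, Rational(-1, 117)) = Rational(-2, 117) ≈ -0.017094)
Mul(Add(Add(-6, Mul(-5, Function('q')(-2))), X), Function('g')(4, -8)) = Mul(Add(Add(-6, Mul(-5, -2)), Rational(-2, 117)), Mul(4, Pow(-8, -1))) = Mul(Add(Add(-6, 10), Rational(-2, 117)), Mul(4, Rational(-1, 8))) = Mul(Add(4, Rational(-2, 117)), Rational(-1, 2)) = Mul(Rational(466, 117), Rational(-1, 2)) = Rational(-233, 117)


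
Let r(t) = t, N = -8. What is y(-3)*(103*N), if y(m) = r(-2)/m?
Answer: -1648/3 ≈ -549.33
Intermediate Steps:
y(m) = -2/m
y(-3)*(103*N) = (-2/(-3))*(103*(-8)) = -2*(-⅓)*(-824) = (⅔)*(-824) = -1648/3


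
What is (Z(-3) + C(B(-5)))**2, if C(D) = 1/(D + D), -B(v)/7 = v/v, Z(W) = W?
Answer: 1849/196 ≈ 9.4337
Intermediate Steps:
B(v) = -7 (B(v) = -7*v/v = -7*1 = -7)
C(D) = 1/(2*D)
(Z(-3) + C(B(-5)))**2 = (-3 + (1/2)/(-7))**2 = (-3 + (1/2)*(-1/7))**2 = (-3 - 1/14)**2 = (-43/14)**2 = 1849/196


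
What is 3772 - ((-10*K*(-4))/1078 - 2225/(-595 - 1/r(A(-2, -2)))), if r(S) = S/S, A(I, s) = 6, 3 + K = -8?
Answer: 110060383/29204 ≈ 3768.7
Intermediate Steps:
K = -11 (K = -3 - 8 = -11)
r(S) = 1
3772 - ((-10*K*(-4))/1078 - 2225/(-595 - 1/r(A(-2, -2)))) = 3772 - ((-10*(-11)*(-4))/1078 - 2225/(-595 - 1/1)) = 3772 - ((110*(-4))*(1/1078) - 2225/(-595 - 1*1)) = 3772 - (-440*1/1078 - 2225/(-595 - 1)) = 3772 - (-20/49 - 2225/(-596)) = 3772 - (-20/49 - 2225*(-1/596)) = 3772 - (-20/49 + 2225/596) = 3772 - 1*97105/29204 = 3772 - 97105/29204 = 110060383/29204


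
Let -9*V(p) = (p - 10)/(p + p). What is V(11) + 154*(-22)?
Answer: -670825/198 ≈ -3388.0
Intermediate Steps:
V(p) = -(-10 + p)/(18*p) (V(p) = -(p - 10)/(9*(p + p)) = -(-10 + p)/(9*(2*p)) = -(-10 + p)*1/(2*p)/9 = -(-10 + p)/(18*p))
V(11) + 154*(-22) = (1/18)*(10 - 1*11)/11 + 154*(-22) = (1/18)*(1/11)*(10 - 11) - 3388 = (1/18)*(1/11)*(-1) - 3388 = -1/198 - 3388 = -670825/198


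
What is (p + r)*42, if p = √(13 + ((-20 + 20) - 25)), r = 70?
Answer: 2940 + 84*I*√3 ≈ 2940.0 + 145.49*I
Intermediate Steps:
p = 2*I*√3 (p = √(13 + (0 - 25)) = √(13 - 25) = √(-12) = 2*I*√3 ≈ 3.4641*I)
(p + r)*42 = (2*I*√3 + 70)*42 = (70 + 2*I*√3)*42 = 2940 + 84*I*√3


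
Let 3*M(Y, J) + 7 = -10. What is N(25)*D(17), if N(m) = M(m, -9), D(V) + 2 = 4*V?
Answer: -374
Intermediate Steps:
D(V) = -2 + 4*V
M(Y, J) = -17/3 (M(Y, J) = -7/3 + (1/3)*(-10) = -7/3 - 10/3 = -17/3)
N(m) = -17/3
N(25)*D(17) = -17*(-2 + 4*17)/3 = -17*(-2 + 68)/3 = -17/3*66 = -374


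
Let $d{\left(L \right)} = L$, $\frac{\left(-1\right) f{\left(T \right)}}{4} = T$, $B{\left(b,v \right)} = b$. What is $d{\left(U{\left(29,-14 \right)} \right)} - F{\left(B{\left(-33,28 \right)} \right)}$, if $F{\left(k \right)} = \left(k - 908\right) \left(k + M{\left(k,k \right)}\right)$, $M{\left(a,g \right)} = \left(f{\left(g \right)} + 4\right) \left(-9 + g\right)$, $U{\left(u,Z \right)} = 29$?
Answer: $-5406016$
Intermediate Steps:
$f{\left(T \right)} = - 4 T$
$M{\left(a,g \right)} = \left(-9 + g\right) \left(4 - 4 g\right)$ ($M{\left(a,g \right)} = \left(- 4 g + 4\right) \left(-9 + g\right) = \left(4 - 4 g\right) \left(-9 + g\right) = \left(-9 + g\right) \left(4 - 4 g\right)$)
$F{\left(k \right)} = \left(-908 + k\right) \left(-36 - 4 k^{2} + 41 k\right)$ ($F{\left(k \right)} = \left(k - 908\right) \left(k - \left(36 - 40 k + 4 k^{2}\right)\right) = \left(-908 + k\right) \left(-36 - 4 k^{2} + 41 k\right)$)
$d{\left(U{\left(29,-14 \right)} \right)} - F{\left(B{\left(-33,28 \right)} \right)} = 29 - \left(32688 - -1229712 - 4 \left(-33\right)^{3} + 3673 \left(-33\right)^{2}\right) = 29 - \left(32688 + 1229712 - -143748 + 3673 \cdot 1089\right) = 29 - \left(32688 + 1229712 + 143748 + 3999897\right) = 29 - 5406045 = -5406016$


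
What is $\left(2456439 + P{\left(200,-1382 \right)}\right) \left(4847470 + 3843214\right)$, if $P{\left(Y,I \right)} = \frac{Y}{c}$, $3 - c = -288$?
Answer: $\frac{6212309056391116}{291} \approx 2.1348 \cdot 10^{13}$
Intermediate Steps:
$c = 291$ ($c = 3 - -288 = 3 + 288 = 291$)
$P{\left(Y,I \right)} = \frac{Y}{291}$
$\left(2456439 + P{\left(200,-1382 \right)}\right) \left(4847470 + 3843214\right) = \left(2456439 + \frac{1}{291} \cdot 200\right) \left(4847470 + 3843214\right) = \left(2456439 + \frac{200}{291}\right) 8690684 = \frac{714823949}{291} \cdot 8690684 = \frac{6212309056391116}{291}$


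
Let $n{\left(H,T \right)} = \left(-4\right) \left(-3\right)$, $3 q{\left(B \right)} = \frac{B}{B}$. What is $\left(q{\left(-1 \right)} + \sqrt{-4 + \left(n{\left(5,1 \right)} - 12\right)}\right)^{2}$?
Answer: $- \frac{35}{9} + \frac{4 i}{3} \approx -3.8889 + 1.3333 i$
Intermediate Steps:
$q{\left(B \right)} = \frac{1}{3}$ ($q{\left(B \right)} = \frac{B \frac{1}{B}}{3} = \frac{1}{3} \cdot 1 = \frac{1}{3}$)
$n{\left(H,T \right)} = 12$
$\left(q{\left(-1 \right)} + \sqrt{-4 + \left(n{\left(5,1 \right)} - 12\right)}\right)^{2} = \left(\frac{1}{3} + \sqrt{-4 + \left(12 - 12\right)}\right)^{2} = \left(\frac{1}{3} + \sqrt{-4 + 0}\right)^{2} = \left(\frac{1}{3} + \sqrt{-4}\right)^{2} = \left(\frac{1}{3} + 2 i\right)^{2}$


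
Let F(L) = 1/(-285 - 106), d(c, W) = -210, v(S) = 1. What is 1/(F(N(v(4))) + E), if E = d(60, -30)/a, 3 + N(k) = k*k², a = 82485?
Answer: -2150109/10973 ≈ -195.95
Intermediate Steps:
N(k) = -3 + k³ (N(k) = -3 + k*k² = -3 + k³)
E = -14/5499 (E = -210/82485 = -210*1/82485 = -14/5499 ≈ -0.0025459)
F(L) = -1/391 (F(L) = 1/(-391) = -1/391)
1/(F(N(v(4))) + E) = 1/(-1/391 - 14/5499) = 1/(-10973/2150109) = -2150109/10973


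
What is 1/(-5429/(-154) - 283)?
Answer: -154/38153 ≈ -0.0040364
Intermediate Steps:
1/(-5429/(-154) - 283) = 1/(-5429*(-1/154) - 283) = 1/(5429/154 - 283) = 1/(-38153/154) = -154/38153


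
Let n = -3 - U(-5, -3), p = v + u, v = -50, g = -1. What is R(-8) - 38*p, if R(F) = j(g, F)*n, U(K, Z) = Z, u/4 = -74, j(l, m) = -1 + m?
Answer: 13148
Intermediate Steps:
u = -296 (u = 4*(-74) = -296)
p = -346 (p = -50 - 296 = -346)
n = 0 (n = -3 - 1*(-3) = -3 + 3 = 0)
R(F) = 0 (R(F) = (-1 + F)*0 = 0)
R(-8) - 38*p = 0 - 38*(-346) = 0 + 13148 = 13148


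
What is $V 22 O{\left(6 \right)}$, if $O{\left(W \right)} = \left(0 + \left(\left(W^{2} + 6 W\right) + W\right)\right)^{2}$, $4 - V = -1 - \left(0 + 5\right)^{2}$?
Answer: $4015440$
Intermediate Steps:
$V = 30$ ($V = 4 - \left(-1 - \left(0 + 5\right)^{2}\right) = 4 - \left(-1 - 5^{2}\right) = 4 - \left(-1 - 25\right) = 4 - -26 = 4 + 26 = 30$)
$O{\left(W \right)} = \left(W^{2} + 7 W\right)^{2}$ ($O{\left(W \right)} = \left(0 + \left(W^{2} + 7 W\right)\right)^{2} = \left(W^{2} + 7 W\right)^{2}$)
$V 22 O{\left(6 \right)} = 30 \cdot 22 \cdot 6^{2} \left(7 + 6\right)^{2} = 660 \cdot 36 \cdot 13^{2} = 660 \cdot 36 \cdot 169 = 660 \cdot 6084 = 4015440$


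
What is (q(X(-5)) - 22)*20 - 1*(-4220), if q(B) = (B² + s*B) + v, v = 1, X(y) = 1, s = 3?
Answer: 3880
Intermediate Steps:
q(B) = 1 + B² + 3*B (q(B) = (B² + 3*B) + 1 = 1 + B² + 3*B)
(q(X(-5)) - 22)*20 - 1*(-4220) = ((1 + 1² + 3*1) - 22)*20 - 1*(-4220) = ((1 + 1 + 3) - 22)*20 + 4220 = (5 - 22)*20 + 4220 = -17*20 + 4220 = -340 + 4220 = 3880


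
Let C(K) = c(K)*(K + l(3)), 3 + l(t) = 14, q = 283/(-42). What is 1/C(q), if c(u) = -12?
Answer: -7/358 ≈ -0.019553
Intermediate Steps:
q = -283/42 (q = 283*(-1/42) = -283/42 ≈ -6.7381)
l(t) = 11 (l(t) = -3 + 14 = 11)
C(K) = -132 - 12*K (C(K) = -12*(K + 11) = -12*(11 + K) = -132 - 12*K)
1/C(q) = 1/(-132 - 12*(-283/42)) = 1/(-132 + 566/7) = 1/(-358/7) = -7/358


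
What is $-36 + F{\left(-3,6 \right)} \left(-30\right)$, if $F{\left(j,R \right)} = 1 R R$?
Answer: $-1116$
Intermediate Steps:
$F{\left(j,R \right)} = R^{2}$ ($F{\left(j,R \right)} = R R = R^{2}$)
$-36 + F{\left(-3,6 \right)} \left(-30\right) = -36 + 6^{2} \left(-30\right) = -36 + 36 \left(-30\right) = -36 - 1080 = -1116$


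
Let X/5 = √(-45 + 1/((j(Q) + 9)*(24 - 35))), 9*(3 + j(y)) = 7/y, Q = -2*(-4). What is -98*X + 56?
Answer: 56 - 1470*I*√116634837/4829 ≈ 56.0 - 3287.6*I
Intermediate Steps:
Q = 8
j(y) = -3 + 7/(9*y) (j(y) = -3 + (7/y)/9 = -3 + 7/(9*y))
X = 15*I*√116634837/4829 (X = 5*√(-45 + 1/(((-3 + (7/9)/8) + 9)*(24 - 35))) = 5*√(-45 + 1/(((-3 + (7/9)*(⅛)) + 9)*(-11))) = 5*√(-45 + 1/(((-3 + 7/72) + 9)*(-11))) = 5*√(-45 + 1/((-209/72 + 9)*(-11))) = 5*√(-45 + 1/((439/72)*(-11))) = 5*√(-45 + 1/(-4829/72)) = 5*√(-45 - 72/4829) = 5*√(-217377/4829) = 5*(3*I*√116634837/4829) = 15*I*√116634837/4829 ≈ 33.547*I)
-98*X + 56 = -1470*I*√116634837/4829 + 56 = 56 - 1470*I*√116634837/4829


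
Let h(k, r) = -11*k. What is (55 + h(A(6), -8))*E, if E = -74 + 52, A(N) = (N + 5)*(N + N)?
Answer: 30734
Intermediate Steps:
A(N) = 2*N*(5 + N) (A(N) = (5 + N)*(2*N) = 2*N*(5 + N))
E = -22
(55 + h(A(6), -8))*E = (55 - 22*6*(5 + 6))*(-22) = (55 - 22*6*11)*(-22) = (55 - 11*132)*(-22) = (55 - 1452)*(-22) = -1397*(-22) = 30734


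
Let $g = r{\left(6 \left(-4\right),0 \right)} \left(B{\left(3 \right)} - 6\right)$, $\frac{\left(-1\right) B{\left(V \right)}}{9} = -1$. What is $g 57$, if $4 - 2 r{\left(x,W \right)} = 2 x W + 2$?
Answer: $171$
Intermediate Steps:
$B{\left(V \right)} = 9$ ($B{\left(V \right)} = \left(-9\right) \left(-1\right) = 9$)
$r{\left(x,W \right)} = 1 - W x$ ($r{\left(x,W \right)} = 2 - \frac{2 x W + 2}{2} = 2 - \frac{2 W x + 2}{2} = 2 - \frac{2 + 2 W x}{2} = 2 - \left(1 + W x\right) = 1 - W x$)
$g = 3$ ($g = \left(1 - 0 \cdot 6 \left(-4\right)\right) \left(9 - 6\right) = \left(1 - 0 \left(-24\right)\right) \left(9 - 6\right) = \left(1 + 0\right) 3 = 1 \cdot 3 = 3$)
$g 57 = 3 \cdot 57 = 171$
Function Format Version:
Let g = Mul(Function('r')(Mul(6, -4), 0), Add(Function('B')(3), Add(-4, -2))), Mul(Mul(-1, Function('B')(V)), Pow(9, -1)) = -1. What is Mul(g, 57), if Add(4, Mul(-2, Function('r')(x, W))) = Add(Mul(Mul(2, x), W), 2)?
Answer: 171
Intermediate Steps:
Function('B')(V) = 9 (Function('B')(V) = Mul(-9, -1) = 9)
Function('r')(x, W) = Add(1, Mul(-1, W, x)) (Function('r')(x, W) = Add(2, Mul(Rational(-1, 2), Add(Mul(Mul(2, x), W), 2))) = Add(2, Mul(Rational(-1, 2), Add(Mul(2, W, x), 2))) = Add(2, Mul(Rational(-1, 2), Add(2, Mul(2, W, x)))) = Add(2, Add(-1, Mul(-1, W, x))) = Add(1, Mul(-1, W, x)))
g = 3 (g = Mul(Add(1, Mul(-1, 0, Mul(6, -4))), Add(9, Add(-4, -2))) = Mul(Add(1, Mul(-1, 0, -24)), Add(9, -6)) = Mul(Add(1, 0), 3) = Mul(1, 3) = 3)
Mul(g, 57) = Mul(3, 57) = 171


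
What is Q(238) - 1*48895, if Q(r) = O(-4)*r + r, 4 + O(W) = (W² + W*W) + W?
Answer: -42945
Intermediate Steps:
O(W) = -4 + W + 2*W² (O(W) = -4 + ((W² + W*W) + W) = -4 + ((W² + W²) + W) = -4 + (2*W² + W) = -4 + (W + 2*W²) = -4 + W + 2*W²)
Q(r) = 25*r (Q(r) = (-4 - 4 + 2*(-4)²)*r + r = (-4 - 4 + 2*16)*r + r = (-4 - 4 + 32)*r + r = 24*r + r = 25*r)
Q(238) - 1*48895 = 25*238 - 1*48895 = 5950 - 48895 = -42945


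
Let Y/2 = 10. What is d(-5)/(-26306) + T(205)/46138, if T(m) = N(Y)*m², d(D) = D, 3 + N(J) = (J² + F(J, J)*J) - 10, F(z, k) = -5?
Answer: 79320375060/303426557 ≈ 261.42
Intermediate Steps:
Y = 20 (Y = 2*10 = 20)
N(J) = -13 + J² - 5*J (N(J) = -3 + ((J² - 5*J) - 10) = -3 + (-10 + J² - 5*J) = -13 + J² - 5*J)
T(m) = 287*m² (T(m) = (-13 + 20² - 5*20)*m² = (-13 + 400 - 100)*m² = 287*m²)
d(-5)/(-26306) + T(205)/46138 = -5/(-26306) + (287*205²)/46138 = -5*(-1/26306) + (287*42025)*(1/46138) = 5/26306 + 12061175*(1/46138) = 5/26306 + 12061175/46138 = 79320375060/303426557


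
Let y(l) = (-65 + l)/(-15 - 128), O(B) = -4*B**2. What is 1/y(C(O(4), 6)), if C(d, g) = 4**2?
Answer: 143/49 ≈ 2.9184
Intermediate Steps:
C(d, g) = 16
y(l) = 5/11 - l/143 (y(l) = (-65 + l)/(-143) = (-65 + l)*(-1/143) = 5/11 - l/143)
1/y(C(O(4), 6)) = 1/(5/11 - 1/143*16) = 1/(5/11 - 16/143) = 1/(49/143) = 143/49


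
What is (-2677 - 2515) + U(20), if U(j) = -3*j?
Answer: -5252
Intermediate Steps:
(-2677 - 2515) + U(20) = (-2677 - 2515) - 3*20 = -5192 - 60 = -5252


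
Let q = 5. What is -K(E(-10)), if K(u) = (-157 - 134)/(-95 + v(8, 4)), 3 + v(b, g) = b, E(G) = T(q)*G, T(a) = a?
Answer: -97/30 ≈ -3.2333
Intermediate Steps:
E(G) = 5*G
v(b, g) = -3 + b
K(u) = 97/30 (K(u) = (-157 - 134)/(-95 + (-3 + 8)) = -291/(-95 + 5) = -291/(-90) = -291*(-1/90) = 97/30)
-K(E(-10)) = -1*97/30 = -97/30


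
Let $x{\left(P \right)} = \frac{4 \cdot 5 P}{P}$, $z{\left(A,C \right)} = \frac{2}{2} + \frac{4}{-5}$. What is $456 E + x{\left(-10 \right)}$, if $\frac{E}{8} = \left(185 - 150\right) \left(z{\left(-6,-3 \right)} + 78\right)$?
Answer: $9984596$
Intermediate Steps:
$z{\left(A,C \right)} = \frac{1}{5}$ ($z{\left(A,C \right)} = 2 \cdot \frac{1}{2} + 4 \left(- \frac{1}{5}\right) = 1 - \frac{4}{5} = \frac{1}{5}$)
$x{\left(P \right)} = 20$ ($x{\left(P \right)} = \frac{20 P}{P} = 20$)
$E = 21896$ ($E = 8 \left(185 - 150\right) \left(\frac{1}{5} + 78\right) = 8 \cdot 35 \cdot \frac{391}{5} = 8 \cdot 2737 = 21896$)
$456 E + x{\left(-10 \right)} = 456 \cdot 21896 + 20 = 9984576 + 20 = 9984596$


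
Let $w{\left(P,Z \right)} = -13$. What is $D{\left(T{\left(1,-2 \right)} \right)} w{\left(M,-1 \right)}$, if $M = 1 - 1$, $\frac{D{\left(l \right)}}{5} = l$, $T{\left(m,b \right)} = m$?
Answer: $-65$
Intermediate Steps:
$D{\left(l \right)} = 5 l$
$M = 0$ ($M = 1 - 1 = 0$)
$D{\left(T{\left(1,-2 \right)} \right)} w{\left(M,-1 \right)} = 5 \cdot 1 \left(-13\right) = 5 \left(-13\right) = -65$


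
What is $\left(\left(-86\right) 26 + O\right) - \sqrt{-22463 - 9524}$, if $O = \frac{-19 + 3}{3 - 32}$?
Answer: $- \frac{64828}{29} - i \sqrt{31987} \approx -2235.4 - 178.85 i$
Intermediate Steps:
$O = \frac{16}{29}$ ($O = - \frac{16}{-29} = \left(-16\right) \left(- \frac{1}{29}\right) = \frac{16}{29} \approx 0.55172$)
$\left(\left(-86\right) 26 + O\right) - \sqrt{-22463 - 9524} = \left(\left(-86\right) 26 + \frac{16}{29}\right) - \sqrt{-22463 - 9524} = \left(-2236 + \frac{16}{29}\right) - \sqrt{-31987} = - \frac{64828}{29} - i \sqrt{31987}$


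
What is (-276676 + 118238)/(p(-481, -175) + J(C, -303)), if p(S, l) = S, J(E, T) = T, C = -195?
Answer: 11317/56 ≈ 202.09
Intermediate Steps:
(-276676 + 118238)/(p(-481, -175) + J(C, -303)) = (-276676 + 118238)/(-481 - 303) = -158438/(-784) = -158438*(-1/784) = 11317/56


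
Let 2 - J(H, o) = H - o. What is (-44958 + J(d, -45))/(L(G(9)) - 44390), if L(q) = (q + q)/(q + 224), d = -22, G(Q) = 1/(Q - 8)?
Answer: 10120275/9987748 ≈ 1.0133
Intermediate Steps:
G(Q) = 1/(-8 + Q)
J(H, o) = 2 + o - H (J(H, o) = 2 - (H - o) = 2 + (o - H) = 2 + o - H)
L(q) = 2*q/(224 + q) (L(q) = (2*q)/(224 + q) = 2*q/(224 + q))
(-44958 + J(d, -45))/(L(G(9)) - 44390) = (-44958 + (2 - 45 - 1*(-22)))/(2/((-8 + 9)*(224 + 1/(-8 + 9))) - 44390) = (-44958 + (2 - 45 + 22))/(2/(1*(224 + 1/1)) - 44390) = (-44958 - 21)/(2*1/(224 + 1) - 44390) = -44979/(2*1/225 - 44390) = -44979/(2*1*(1/225) - 44390) = -44979/(2/225 - 44390) = -44979/(-9987748/225) = -44979*(-225/9987748) = 10120275/9987748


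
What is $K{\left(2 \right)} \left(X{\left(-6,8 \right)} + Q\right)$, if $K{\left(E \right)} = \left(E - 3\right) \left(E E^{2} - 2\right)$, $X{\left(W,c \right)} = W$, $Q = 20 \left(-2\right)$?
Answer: $276$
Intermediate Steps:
$Q = -40$
$K{\left(E \right)} = \left(-3 + E\right) \left(-2 + E^{3}\right)$ ($K{\left(E \right)} = \left(-3 + E\right) \left(E^{3} - 2\right) = \left(-3 + E\right) \left(-2 + E^{3}\right)$)
$K{\left(2 \right)} \left(X{\left(-6,8 \right)} + Q\right) = \left(6 + 2^{4} - 3 \cdot 2^{3} - 4\right) \left(-6 - 40\right) = \left(6 + 16 - 24 - 4\right) \left(-46\right) = \left(-6\right) \left(-46\right) = 276$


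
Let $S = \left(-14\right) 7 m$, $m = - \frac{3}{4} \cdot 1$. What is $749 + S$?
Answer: $\frac{1645}{2} \approx 822.5$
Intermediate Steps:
$m = - \frac{3}{4}$ ($m = - \frac{3}{4} \cdot 1 = \left(-1\right) \frac{3}{4} \cdot 1 = \left(- \frac{3}{4}\right) 1 = - \frac{3}{4} \approx -0.75$)
$S = \frac{147}{2}$ ($S = \left(-14\right) 7 \left(- \frac{3}{4}\right) = \left(-98\right) \left(- \frac{3}{4}\right) = \frac{147}{2} \approx 73.5$)
$749 + S = 749 + \frac{147}{2} = \frac{1645}{2}$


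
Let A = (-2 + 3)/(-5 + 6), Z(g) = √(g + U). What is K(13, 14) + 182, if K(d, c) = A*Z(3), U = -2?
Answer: 183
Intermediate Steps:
Z(g) = √(-2 + g) (Z(g) = √(g - 2) = √(-2 + g))
A = 1 (A = 1/1 = 1*1 = 1)
K(d, c) = 1 (K(d, c) = 1*√(-2 + 3) = 1*√1 = 1*1 = 1)
K(13, 14) + 182 = 1 + 182 = 183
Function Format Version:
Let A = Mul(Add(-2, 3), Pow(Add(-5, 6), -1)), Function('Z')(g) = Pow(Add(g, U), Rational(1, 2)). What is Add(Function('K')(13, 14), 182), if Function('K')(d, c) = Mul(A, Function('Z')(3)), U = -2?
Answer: 183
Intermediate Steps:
Function('Z')(g) = Pow(Add(-2, g), Rational(1, 2)) (Function('Z')(g) = Pow(Add(g, -2), Rational(1, 2)) = Pow(Add(-2, g), Rational(1, 2)))
A = 1 (A = Mul(1, Pow(1, -1)) = Mul(1, 1) = 1)
Function('K')(d, c) = 1 (Function('K')(d, c) = Mul(1, Pow(Add(-2, 3), Rational(1, 2))) = Mul(1, Pow(1, Rational(1, 2))) = Mul(1, 1) = 1)
Add(Function('K')(13, 14), 182) = Add(1, 182) = 183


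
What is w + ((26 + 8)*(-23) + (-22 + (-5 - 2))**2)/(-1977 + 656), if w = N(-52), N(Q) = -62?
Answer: -81961/1321 ≈ -62.045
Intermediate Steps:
w = -62
w + ((26 + 8)*(-23) + (-22 + (-5 - 2))**2)/(-1977 + 656) = -62 + ((26 + 8)*(-23) + (-22 + (-5 - 2))**2)/(-1977 + 656) = -62 + (34*(-23) + (-22 - 7)**2)/(-1321) = -62 + (-782 + (-29)**2)*(-1/1321) = -62 + (-782 + 841)*(-1/1321) = -62 + 59*(-1/1321) = -62 - 59/1321 = -81961/1321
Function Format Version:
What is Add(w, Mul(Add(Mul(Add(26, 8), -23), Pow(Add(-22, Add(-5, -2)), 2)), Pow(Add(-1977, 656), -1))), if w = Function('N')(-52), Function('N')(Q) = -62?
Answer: Rational(-81961, 1321) ≈ -62.045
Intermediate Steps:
w = -62
Add(w, Mul(Add(Mul(Add(26, 8), -23), Pow(Add(-22, Add(-5, -2)), 2)), Pow(Add(-1977, 656), -1))) = Add(-62, Mul(Add(Mul(Add(26, 8), -23), Pow(Add(-22, Add(-5, -2)), 2)), Pow(Add(-1977, 656), -1))) = Add(-62, Mul(Add(Mul(34, -23), Pow(Add(-22, -7), 2)), Pow(-1321, -1))) = Add(-62, Mul(Add(-782, Pow(-29, 2)), Rational(-1, 1321))) = Add(-62, Mul(Add(-782, 841), Rational(-1, 1321))) = Add(-62, Mul(59, Rational(-1, 1321))) = Add(-62, Rational(-59, 1321)) = Rational(-81961, 1321)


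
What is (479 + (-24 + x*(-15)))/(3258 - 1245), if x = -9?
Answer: 590/2013 ≈ 0.29309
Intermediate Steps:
(479 + (-24 + x*(-15)))/(3258 - 1245) = (479 + (-24 - 9*(-15)))/(3258 - 1245) = (479 + (-24 + 135))/2013 = (479 + 111)*(1/2013) = 590*(1/2013) = 590/2013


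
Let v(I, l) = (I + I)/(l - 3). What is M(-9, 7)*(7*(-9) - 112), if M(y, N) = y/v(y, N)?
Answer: -350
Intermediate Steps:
v(I, l) = 2*I/(-3 + l) (v(I, l) = (2*I)/(-3 + l) = 2*I/(-3 + l))
M(y, N) = -3/2 + N/2 (M(y, N) = y/((2*y/(-3 + N))) = y*((-3 + N)/(2*y)) = -3/2 + N/2)
M(-9, 7)*(7*(-9) - 112) = (-3/2 + (½)*7)*(7*(-9) - 112) = (-3/2 + 7/2)*(-63 - 112) = 2*(-175) = -350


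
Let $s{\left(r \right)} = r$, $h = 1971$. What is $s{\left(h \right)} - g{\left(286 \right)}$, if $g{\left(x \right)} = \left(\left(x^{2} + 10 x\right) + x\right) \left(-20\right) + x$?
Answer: $1700525$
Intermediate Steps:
$g{\left(x \right)} = - 219 x - 20 x^{2}$ ($g{\left(x \right)} = \left(x^{2} + 11 x\right) \left(-20\right) + x = \left(- 220 x - 20 x^{2}\right) + x = - 219 x - 20 x^{2}$)
$s{\left(h \right)} - g{\left(286 \right)} = 1971 - \left(-1\right) 286 \left(219 + 20 \cdot 286\right) = 1971 - \left(-1\right) 286 \left(219 + 5720\right) = 1971 - \left(-1\right) 286 \cdot 5939 = 1971 - -1698554 = 1971 + 1698554 = 1700525$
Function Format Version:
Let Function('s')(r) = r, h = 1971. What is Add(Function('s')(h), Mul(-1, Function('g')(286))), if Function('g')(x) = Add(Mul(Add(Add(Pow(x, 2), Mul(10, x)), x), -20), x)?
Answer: 1700525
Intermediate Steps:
Function('g')(x) = Add(Mul(-219, x), Mul(-20, Pow(x, 2))) (Function('g')(x) = Add(Mul(Add(Pow(x, 2), Mul(11, x)), -20), x) = Add(Add(Mul(-220, x), Mul(-20, Pow(x, 2))), x) = Add(Mul(-219, x), Mul(-20, Pow(x, 2))))
Add(Function('s')(h), Mul(-1, Function('g')(286))) = Add(1971, Mul(-1, Mul(-1, 286, Add(219, Mul(20, 286))))) = Add(1971, Mul(-1, Mul(-1, 286, Add(219, 5720)))) = Add(1971, Mul(-1, Mul(-1, 286, 5939))) = Add(1971, Mul(-1, -1698554)) = Add(1971, 1698554) = 1700525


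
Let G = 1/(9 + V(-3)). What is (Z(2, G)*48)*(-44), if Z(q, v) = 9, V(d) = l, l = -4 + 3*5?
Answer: -19008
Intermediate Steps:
l = 11 (l = -4 + 15 = 11)
V(d) = 11
G = 1/20 (G = 1/(9 + 11) = 1/20 ≈ 0.050000)
(Z(2, G)*48)*(-44) = (9*48)*(-44) = 432*(-44) = -19008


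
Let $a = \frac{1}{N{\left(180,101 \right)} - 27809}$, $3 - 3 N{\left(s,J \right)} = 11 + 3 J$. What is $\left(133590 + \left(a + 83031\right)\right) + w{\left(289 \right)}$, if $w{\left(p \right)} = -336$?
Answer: $\frac{18111273327}{83738} \approx 2.1629 \cdot 10^{5}$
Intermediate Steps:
$N{\left(s,J \right)} = - \frac{8}{3} - J$ ($N{\left(s,J \right)} = 1 - \frac{11 + 3 J}{3} = 1 - \left(\frac{11}{3} + J\right) = - \frac{8}{3} - J$)
$a = - \frac{3}{83738}$ ($a = \frac{1}{\left(- \frac{8}{3} - 101\right) - 27809} = \frac{1}{- \frac{311}{3} - 27809} = \frac{1}{- \frac{83738}{3}} = - \frac{3}{83738} \approx -3.5826 \cdot 10^{-5}$)
$\left(133590 + \left(a + 83031\right)\right) + w{\left(289 \right)} = \left(133590 + \left(- \frac{3}{83738} + 83031\right)\right) - 336 = \left(133590 + \frac{6952849875}{83738}\right) - 336 = \frac{18139409295}{83738} - 336 = \frac{18111273327}{83738}$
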